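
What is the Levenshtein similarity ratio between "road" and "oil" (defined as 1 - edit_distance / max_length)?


Word 1: "road" (length 4)
Word 2: "oil" (length 3)
One optimal edit sequence:
  1. delete 'r'  (+1)
  2. keep 'o'
  3. substitute 'a' -> 'i'  (+1)
  4. substitute 'd' -> 'l'  (+1)
Edit distance = 3
Max length = max(4, 3) = 4
Similarity = 1 - 3/4
= 0.2500


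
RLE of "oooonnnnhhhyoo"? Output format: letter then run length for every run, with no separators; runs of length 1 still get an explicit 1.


String: "oooonnnnhhhyoo"
Scanning for consecutive runs:
  'o' x 4
  'n' x 4
  'h' x 3
  'y' x 1
  'o' x 2
RLE = "o4n4h3y1o2"


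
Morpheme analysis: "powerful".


Word: "powerful"
Morphemes: power / -ful
Each morpheme carries meaning
= 2 morphemes


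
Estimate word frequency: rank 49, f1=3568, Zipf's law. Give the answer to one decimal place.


Zipf's law: f(r) = f(1) / r
f(1) = 3568
f(49) = 3568 / 49
= 72.8 occurrences


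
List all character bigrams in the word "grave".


Word: "grave" (length 5)
Number of bigrams = 5 - 2 + 1 = 4
  Position 0: "gr"
  Position 1: "ra"
  Position 2: "av"
  Position 3: "ve"
Bigrams = "gr", "ra", "av", "ve"


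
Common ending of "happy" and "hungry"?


Word 1: "happy"
Word 2: "hungry"
Comparing from end:
  Pos -1: 'y' == 'y'
  Pos -2: 'p' != 'r' (stop)
LCS = "y" (length 1)


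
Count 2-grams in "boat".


Word: "boat" (length 4)
Number of 2-grams = length - 2 + 1 = 4 - 2 + 1
= 3


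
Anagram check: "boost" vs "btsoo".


Word 1: "boost" → sorted: boost
Word 2: "btsoo" → sorted: boost
Same letters? boost == boost
Anagram = Yes


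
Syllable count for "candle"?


Word: "candle"
Syllable breakdown: can · dle
Counting: 2 parts
= 2 syllables


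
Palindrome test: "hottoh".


Word: "hottoh"
Reversed: "hottoh"
Forward == Backward? hottoh == hottoh
Palindrome = Yes


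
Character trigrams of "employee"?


Word: "employee" (length 8)
Number of trigrams = 8 - 3 + 1 = 6
  Position 0: "emp"
  Position 1: "mpl"
  Position 2: "plo"
  Position 3: "loy"
  Position 4: "oye"
  Position 5: "yee"
Trigrams = "emp", "mpl", "plo", "loy", "oye", "yee"


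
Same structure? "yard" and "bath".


Pattern of "yard": [0, 1, 2, 3]
Pattern of "bath": [0, 1, 2, 3]
Patterns match
Same pattern = Yes


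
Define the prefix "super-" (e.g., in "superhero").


Prefix: super-
As in: superhero -> super- + hero
Meaning = above / beyond


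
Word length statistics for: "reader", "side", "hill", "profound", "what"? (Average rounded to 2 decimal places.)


Lengths: "reader"=6, "side"=4, "hill"=4, "profound"=8, "what"=4
Sum = 26, Count = 5
Average = 26/5 = 5.20
= avg=5.20, min=4, max=8


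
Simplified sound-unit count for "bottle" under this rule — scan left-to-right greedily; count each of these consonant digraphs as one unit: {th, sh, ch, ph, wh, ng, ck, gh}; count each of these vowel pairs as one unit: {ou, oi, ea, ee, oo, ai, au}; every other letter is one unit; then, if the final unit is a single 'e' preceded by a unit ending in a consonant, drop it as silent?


Word: "bottle" (6 letters)
Left-to-right scan:
  1. 'b' (letter)
  2. 'o' (letter)
  3. 't' (letter)
  4. 't' (letter)
  5. 'l' (letter)
  6. 'e' (letter)
Units from scan: 6
Final unit is 'e' after a consonant -> drop as silent (-1)
Sound units = 5 units


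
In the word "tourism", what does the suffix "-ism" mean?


Suffix: -ism
Example: tourism (tour + -ism)
Meaning = belief / practice


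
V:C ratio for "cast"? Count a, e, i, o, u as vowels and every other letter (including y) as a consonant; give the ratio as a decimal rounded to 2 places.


Word: "cast"
Vowels (a,e,i,o,u): 1
Consonants: 3
Ratio = 1/3
= 0.33


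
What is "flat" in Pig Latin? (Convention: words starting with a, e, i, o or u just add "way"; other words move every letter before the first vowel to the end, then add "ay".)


Word: "flat"
Starts with consonant(s) → move to end, add 'ay'
Consonant cluster: "fl"
Pig Latin = "atflay"


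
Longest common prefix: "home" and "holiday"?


Word 1: "home"
Word 2: "holiday"
Comparing from start:
  Pos 0: 'h' == 'h'
  Pos 1: 'o' == 'o'
  Pos 2: 'm' != 'l' (stop)
LCP = "ho" (length 2)


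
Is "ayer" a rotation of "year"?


Word: "year", Candidate: "ayer"
Method: check if candidate is substring of word+word
"yearyear" contains "ayer"? No
Is rotation = No


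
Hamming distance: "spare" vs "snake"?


Comparing character by character (same length = 5):
  Pos 0: 's' vs 's' =
  Pos 1: 'p' vs 'n' !=
  Pos 2: 'a' vs 'a' =
  Pos 3: 'r' vs 'k' !=
  Pos 4: 'e' vs 'e' =
Hamming distance = 2


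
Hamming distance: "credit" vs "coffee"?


Comparing character by character (same length = 6):
  Pos 0: 'c' vs 'c' =
  Pos 1: 'r' vs 'o' !=
  Pos 2: 'e' vs 'f' !=
  Pos 3: 'd' vs 'f' !=
  Pos 4: 'i' vs 'e' !=
  Pos 5: 't' vs 'e' !=
Hamming distance = 5


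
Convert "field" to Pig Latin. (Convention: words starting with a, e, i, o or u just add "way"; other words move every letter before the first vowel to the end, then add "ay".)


Word: "field"
Starts with consonant(s) → move to end, add 'ay'
Consonant cluster: "f"
Pig Latin = "ieldfay"


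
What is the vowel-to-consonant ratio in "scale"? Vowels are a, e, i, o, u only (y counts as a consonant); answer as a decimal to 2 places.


Word: "scale"
Vowels (a,e,i,o,u): 2
Consonants: 3
Ratio = 2/3
= 0.67


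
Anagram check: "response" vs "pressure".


Word 1: "response" → sorted: eenoprss
Word 2: "pressure" → sorted: eeprrssu
Same letters? eenoprss != eeprrssu
Anagram = No


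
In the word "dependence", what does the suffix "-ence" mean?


Suffix: -ence
As in: dependence -> depend + -ence
Meaning = state of


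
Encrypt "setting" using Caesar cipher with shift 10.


Word: "setting"
Shift: 10
Each letter → (letter + shift) mod 26:
  's' (18) + 10 = 2 → 'c'
  'e' (4) + 10 = 14 → 'o'
  't' (19) + 10 = 3 → 'd'
  't' (19) + 10 = 3 → 'd'
  'i' (8) + 10 = 18 → 's'
  'n' (13) + 10 = 23 → 'x'
  'g' (6) + 10 = 16 → 'q'
Result = "coddsxq"


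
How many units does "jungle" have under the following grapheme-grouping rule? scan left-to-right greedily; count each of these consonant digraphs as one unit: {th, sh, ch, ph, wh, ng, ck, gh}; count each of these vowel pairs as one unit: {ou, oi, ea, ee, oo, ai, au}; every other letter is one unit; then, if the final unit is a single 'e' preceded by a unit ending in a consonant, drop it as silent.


Word: "jungle" (6 letters)
Left-to-right scan:
  [1] 'j' (letter)
  [2] 'u' (letter)
  [3] 'ng' (digraph)
  [4] 'l' (letter)
  [5] 'e' (letter)
Units from scan: 5
Final unit is 'e' after a consonant -> drop as silent (-1)
Sound units = 4 units


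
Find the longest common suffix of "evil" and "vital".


Word 1: "evil"
Word 2: "vital"
Comparing from end:
  Pos -1: 'l' == 'l'
  Pos -2: 'i' != 'a' (stop)
LCS = "l" (length 1)


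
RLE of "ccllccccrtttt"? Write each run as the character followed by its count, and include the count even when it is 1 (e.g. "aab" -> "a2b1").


String: "ccllccccrtttt"
Scanning for consecutive runs:
  'c' x 2
  'l' x 2
  'c' x 4
  'r' x 1
  't' x 4
RLE = "c2l2c4r1t4"


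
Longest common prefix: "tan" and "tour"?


Word 1: "tan"
Word 2: "tour"
Comparing from start:
  Pos 0: 't' == 't'
  Pos 1: 'a' != 'o' (stop)
LCP = "t" (length 1)


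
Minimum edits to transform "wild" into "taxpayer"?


Word 1: "wild" (length 4)
Word 2: "taxpayer" (length 8)
One optimal edit sequence (insert/delete/substitute each cost 1):
  1. insert 't'  (+1)
  2. insert 'a'  (+1)
  3. insert 'x'  (+1)
  4. insert 'p'  (+1)
  5. substitute 'w' -> 'a'  (+1)
  6. substitute 'i' -> 'y'  (+1)
  7. substitute 'l' -> 'e'  (+1)
  8. substitute 'd' -> 'r'  (+1)
Total edit operations: 8
Edit distance = 8


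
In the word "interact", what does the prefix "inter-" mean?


Prefix: inter-
As in: interact -> inter- + act
Meaning = between


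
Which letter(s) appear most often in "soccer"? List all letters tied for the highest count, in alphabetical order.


Word: "soccer"
Letter counts:
  'c': 2
  'e': 1
  'o': 1
  'r': 1
  's': 1
Maximum count = 2
Most frequent = 'c' (2 times each)


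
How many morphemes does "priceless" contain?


Word: "priceless"
Morphemes: price | -less
Each morpheme carries meaning
= 2 morphemes


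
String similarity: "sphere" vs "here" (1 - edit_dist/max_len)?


Word 1: "sphere" (length 6)
Word 2: "here" (length 4)
One optimal edit sequence:
  1. delete 's'  (+1)
  2. delete 'p'  (+1)
  3. keep 'h'
  4. keep 'e'
  5. keep 'r'
  6. keep 'e'
Edit distance = 2
Max length = max(6, 4) = 6
Similarity = 1 - 2/6
= 0.6667


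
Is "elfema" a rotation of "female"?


Word: "female", Candidate: "elfema"
Method: check if candidate is substring of word+word
"femalefemale" contains "elfema"? No
Is rotation = No


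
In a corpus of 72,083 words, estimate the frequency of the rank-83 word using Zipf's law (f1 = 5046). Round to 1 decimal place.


Zipf's law: f(r) = f(1) / r
f(1) = 5046
f(83) = 5046 / 83
= 60.8 occurrences


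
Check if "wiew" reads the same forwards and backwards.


Word: "wiew"
Reversed: "weiw"
Forward == Backward? wiew != weiw
Palindrome = No


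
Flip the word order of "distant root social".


Original: "distant root social"
Words (1..n): distant | root | social
Reversed (n..1): social | root | distant
Result = "social root distant"


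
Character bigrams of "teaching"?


Word: "teaching" (length 8)
Number of bigrams = 8 - 2 + 1 = 7
  Position 0: "te"
  Position 1: "ea"
  Position 2: "ac"
  Position 3: "ch"
  Position 4: "hi"
  Position 5: "in"
  Position 6: "ng"
Bigrams = "te", "ea", "ac", "ch", "hi", "in", "ng"


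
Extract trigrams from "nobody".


Word: "nobody" (length 6)
Number of trigrams = 6 - 3 + 1 = 4
  Position 0: "nob"
  Position 1: "obo"
  Position 2: "bod"
  Position 3: "ody"
Trigrams = "nob", "obo", "bod", "ody"


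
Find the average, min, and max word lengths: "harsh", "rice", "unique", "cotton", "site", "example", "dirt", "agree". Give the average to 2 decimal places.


Lengths: "harsh"=5, "rice"=4, "unique"=6, "cotton"=6, "site"=4, "example"=7, "dirt"=4, "agree"=5
Sum = 41, Count = 8
Average = 41/8 = 5.13
= avg=5.13, min=4, max=7


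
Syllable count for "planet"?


Word: "planet"
Syllable breakdown: plan · et
Counting: 2 parts
= 2 syllables


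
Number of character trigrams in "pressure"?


Word: "pressure" (length 8)
Number of 3-grams = length - 3 + 1 = 8 - 3 + 1
= 6


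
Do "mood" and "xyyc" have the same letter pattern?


Pattern of "mood": [0, 1, 1, 2]
Pattern of "xyyc": [0, 1, 1, 2]
Patterns match
Same pattern = Yes


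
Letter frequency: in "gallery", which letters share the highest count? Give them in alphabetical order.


Word: "gallery"
Letter counts:
  'a': 1
  'e': 1
  'g': 1
  'l': 2
  'r': 1
  'y': 1
Maximum count = 2
Most frequent = 'l' (2 times each)


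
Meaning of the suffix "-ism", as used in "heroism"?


Suffix: -ism
Example: heroism = hero + -ism
Meaning = belief / practice


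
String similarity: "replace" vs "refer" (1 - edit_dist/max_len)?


Word 1: "replace" (length 7)
Word 2: "refer" (length 5)
One optimal edit sequence:
  1. keep 'r'
  2. keep 'e'
  3. delete 'p'  (+1)
  4. delete 'l'  (+1)
  5. substitute 'a' -> 'f'  (+1)
  6. substitute 'c' -> 'e'  (+1)
  7. substitute 'e' -> 'r'  (+1)
Edit distance = 5
Max length = max(7, 5) = 7
Similarity = 1 - 5/7
= 0.2857


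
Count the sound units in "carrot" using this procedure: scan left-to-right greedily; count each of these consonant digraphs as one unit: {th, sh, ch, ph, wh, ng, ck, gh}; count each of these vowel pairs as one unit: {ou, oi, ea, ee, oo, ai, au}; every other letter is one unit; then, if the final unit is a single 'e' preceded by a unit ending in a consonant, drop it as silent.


Word: "carrot" (6 letters)
Left-to-right scan:
  [1] 'c' (letter)
  [2] 'a' (letter)
  [3] 'r' (letter)
  [4] 'r' (letter)
  [5] 'o' (letter)
  [6] 't' (letter)
Units from scan: 6
Sound units = 6 units


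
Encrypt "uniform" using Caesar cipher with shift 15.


Word: "uniform"
Shift: 15
Each letter → (letter + shift) mod 26:
  'u' (20) + 15 = 9 → 'j'
  'n' (13) + 15 = 2 → 'c'
  'i' (8) + 15 = 23 → 'x'
  'f' (5) + 15 = 20 → 'u'
  'o' (14) + 15 = 3 → 'd'
  'r' (17) + 15 = 6 → 'g'
  'm' (12) + 15 = 1 → 'b'
Result = "jcxudgb"


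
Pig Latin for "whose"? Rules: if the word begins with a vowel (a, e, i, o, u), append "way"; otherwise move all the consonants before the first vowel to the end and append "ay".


Word: "whose"
Starts with consonant(s) → move to end, add 'ay'
Consonant cluster: "wh"
Pig Latin = "osewhay"


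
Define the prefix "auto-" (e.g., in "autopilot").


Prefix: auto-
Example: autopilot (auto- + pilot)
Meaning = self


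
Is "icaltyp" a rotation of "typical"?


Word: "typical", Candidate: "icaltyp"
Method: check if candidate is substring of word+word
"typicaltypical" contains "icaltyp"? Yes
Is rotation = Yes


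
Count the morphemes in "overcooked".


Word: "overcooked"
Morphemes: over- / cook / -ed
Each morpheme carries meaning
= 3 morphemes


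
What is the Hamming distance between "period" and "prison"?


Comparing character by character (same length = 6):
  Pos 0: 'p' vs 'p' =
  Pos 1: 'e' vs 'r' !=
  Pos 2: 'r' vs 'i' !=
  Pos 3: 'i' vs 's' !=
  Pos 4: 'o' vs 'o' =
  Pos 5: 'd' vs 'n' !=
Hamming distance = 4


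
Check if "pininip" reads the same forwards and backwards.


Word: "pininip"
Reversed: "pininip"
Forward == Backward? pininip == pininip
Palindrome = Yes


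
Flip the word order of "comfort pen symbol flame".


Original: "comfort pen symbol flame"
Words (1..n): comfort | pen | symbol | flame
Reversed (n..1): flame | symbol | pen | comfort
Result = "flame symbol pen comfort"


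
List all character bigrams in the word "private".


Word: "private" (length 7)
Number of bigrams = 7 - 2 + 1 = 6
  Position 0: "pr"
  Position 1: "ri"
  Position 2: "iv"
  Position 3: "va"
  Position 4: "at"
  Position 5: "te"
Bigrams = "pr", "ri", "iv", "va", "at", "te"


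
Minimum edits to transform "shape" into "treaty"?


Word 1: "shape" (length 5)
Word 2: "treaty" (length 6)
One optimal edit sequence (insert/delete/substitute each cost 1):
  1. insert 't'  (+1)
  2. substitute 's' -> 'r'  (+1)
  3. substitute 'h' -> 'e'  (+1)
  4. keep 'a'
  5. substitute 'p' -> 't'  (+1)
  6. substitute 'e' -> 'y'  (+1)
Total edit operations: 5
Edit distance = 5


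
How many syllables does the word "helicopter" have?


Word: "helicopter"
Syllable breakdown: hel / i / cop / ter
Counting: 4 parts
= 4 syllables


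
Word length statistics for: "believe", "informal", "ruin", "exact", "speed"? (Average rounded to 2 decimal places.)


Lengths: "believe"=7, "informal"=8, "ruin"=4, "exact"=5, "speed"=5
Sum = 29, Count = 5
Average = 29/5 = 5.80
= avg=5.80, min=4, max=8


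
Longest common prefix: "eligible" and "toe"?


Word 1: "eligible"
Word 2: "toe"
Comparing from start:
  Pos 0: 'e' != 't' (stop)
LCP = "" (length 0)


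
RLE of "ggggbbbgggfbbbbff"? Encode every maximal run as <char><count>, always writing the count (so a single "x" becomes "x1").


String: "ggggbbbgggfbbbbff"
Scanning for consecutive runs:
  'g' x 4
  'b' x 3
  'g' x 3
  'f' x 1
  'b' x 4
  'f' x 2
RLE = "g4b3g3f1b4f2"


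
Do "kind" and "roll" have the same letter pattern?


Pattern of "kind": [0, 1, 2, 3]
Pattern of "roll": [0, 1, 2, 2]
Patterns do not match
Same pattern = No


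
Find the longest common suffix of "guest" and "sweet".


Word 1: "guest"
Word 2: "sweet"
Comparing from end:
  Pos -1: 't' == 't'
  Pos -2: 's' != 'e' (stop)
LCS = "t" (length 1)


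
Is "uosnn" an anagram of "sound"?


Word 1: "sound" → sorted: dnosu
Word 2: "uosnn" → sorted: nnosu
Same letters? dnosu != nnosu
Anagram = No


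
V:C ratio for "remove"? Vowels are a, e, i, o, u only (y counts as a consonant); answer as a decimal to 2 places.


Word: "remove"
Vowels (a,e,i,o,u): 3
Consonants: 3
Ratio = 3/3
= 1.00


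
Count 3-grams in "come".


Word: "come" (length 4)
Number of 3-grams = length - 3 + 1 = 4 - 3 + 1
= 2


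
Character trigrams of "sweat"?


Word: "sweat" (length 5)
Number of trigrams = 5 - 3 + 1 = 3
  Position 0: "swe"
  Position 1: "wea"
  Position 2: "eat"
Trigrams = "swe", "wea", "eat"


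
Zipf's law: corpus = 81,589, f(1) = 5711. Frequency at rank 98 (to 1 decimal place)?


Zipf's law: f(r) = f(1) / r
f(1) = 5711
f(98) = 5711 / 98
= 58.3 occurrences


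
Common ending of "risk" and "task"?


Word 1: "risk"
Word 2: "task"
Comparing from end:
  Pos -1: 'k' == 'k'
  Pos -2: 's' == 's'
  Pos -3: 'i' != 'a' (stop)
LCS = "sk" (length 2)


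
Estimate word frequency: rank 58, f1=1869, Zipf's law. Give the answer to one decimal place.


Zipf's law: f(r) = f(1) / r
f(1) = 1869
f(58) = 1869 / 58
= 32.2 occurrences


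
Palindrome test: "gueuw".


Word: "gueuw"
Reversed: "wueug"
Forward == Backward? gueuw != wueug
Palindrome = No


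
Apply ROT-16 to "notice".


Word: "notice"
Shift: 16
Each letter → (letter + shift) mod 26:
  'n' (13) + 16 = 3 → 'd'
  'o' (14) + 16 = 4 → 'e'
  't' (19) + 16 = 9 → 'j'
  'i' (8) + 16 = 24 → 'y'
  'c' (2) + 16 = 18 → 's'
  'e' (4) + 16 = 20 → 'u'
Result = "dejysu"


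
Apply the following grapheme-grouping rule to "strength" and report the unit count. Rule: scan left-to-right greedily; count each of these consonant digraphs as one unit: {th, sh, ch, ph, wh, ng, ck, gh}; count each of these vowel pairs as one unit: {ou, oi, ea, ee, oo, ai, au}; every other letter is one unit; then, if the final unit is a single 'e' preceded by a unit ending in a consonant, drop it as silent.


Word: "strength" (8 letters)
Left-to-right scan:
  [1] 's' (letter)
  [2] 't' (letter)
  [3] 'r' (letter)
  [4] 'e' (letter)
  [5] 'ng' (digraph)
  [6] 'th' (digraph)
Units from scan: 6
Sound units = 6 units


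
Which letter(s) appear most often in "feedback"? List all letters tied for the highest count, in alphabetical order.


Word: "feedback"
Letter counts:
  'a': 1
  'b': 1
  'c': 1
  'd': 1
  'e': 2
  'f': 1
  'k': 1
Maximum count = 2
Most frequent = 'e' (2 times each)


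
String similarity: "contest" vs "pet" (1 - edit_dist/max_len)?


Word 1: "contest" (length 7)
Word 2: "pet" (length 3)
One optimal edit sequence:
  1. delete 'c'  (+1)
  2. delete 'o'  (+1)
  3. delete 'n'  (+1)
  4. substitute 't' -> 'p'  (+1)
  5. keep 'e'
  6. delete 's'  (+1)
  7. keep 't'
Edit distance = 5
Max length = max(7, 3) = 7
Similarity = 1 - 5/7
= 0.2857


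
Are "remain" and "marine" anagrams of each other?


Word 1: "remain" → sorted: aeimnr
Word 2: "marine" → sorted: aeimnr
Same letters? aeimnr == aeimnr
Anagram = Yes


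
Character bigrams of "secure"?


Word: "secure" (length 6)
Number of bigrams = 6 - 2 + 1 = 5
  Position 0: "se"
  Position 1: "ec"
  Position 2: "cu"
  Position 3: "ur"
  Position 4: "re"
Bigrams = "se", "ec", "cu", "ur", "re"


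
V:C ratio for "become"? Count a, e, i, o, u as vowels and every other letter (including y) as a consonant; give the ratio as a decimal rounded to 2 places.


Word: "become"
Vowels (a,e,i,o,u): 3
Consonants: 3
Ratio = 3/3
= 1.00


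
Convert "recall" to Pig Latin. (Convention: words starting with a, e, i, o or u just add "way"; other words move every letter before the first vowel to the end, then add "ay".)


Word: "recall"
Starts with consonant(s) → move to end, add 'ay'
Consonant cluster: "r"
Pig Latin = "ecallray"


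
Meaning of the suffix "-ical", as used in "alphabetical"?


Suffix: -ical
Example: alphabetical = alphabet + -ical
Meaning = relating to


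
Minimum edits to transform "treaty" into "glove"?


Word 1: "treaty" (length 6)
Word 2: "glove" (length 5)
One optimal edit sequence (insert/delete/substitute each cost 1):
  1. delete 't'  (+1)
  2. substitute 'r' -> 'g'  (+1)
  3. substitute 'e' -> 'l'  (+1)
  4. substitute 'a' -> 'o'  (+1)
  5. substitute 't' -> 'v'  (+1)
  6. substitute 'y' -> 'e'  (+1)
Total edit operations: 6
Edit distance = 6


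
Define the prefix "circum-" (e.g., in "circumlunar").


Prefix: circum-
As in: circumlunar -> circum- + lunar
Meaning = around


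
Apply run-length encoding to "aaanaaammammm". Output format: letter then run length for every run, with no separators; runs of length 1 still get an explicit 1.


String: "aaanaaammammm"
Scanning for consecutive runs:
  'a' x 3
  'n' x 1
  'a' x 3
  'm' x 2
  'a' x 1
  'm' x 3
RLE = "a3n1a3m2a1m3"


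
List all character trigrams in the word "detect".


Word: "detect" (length 6)
Number of trigrams = 6 - 3 + 1 = 4
  Position 0: "det"
  Position 1: "ete"
  Position 2: "tec"
  Position 3: "ect"
Trigrams = "det", "ete", "tec", "ect"


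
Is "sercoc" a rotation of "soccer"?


Word: "soccer", Candidate: "sercoc"
Method: check if candidate is substring of word+word
"soccersoccer" contains "sercoc"? No
Is rotation = No


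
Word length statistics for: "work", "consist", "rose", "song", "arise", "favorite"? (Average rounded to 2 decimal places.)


Lengths: "work"=4, "consist"=7, "rose"=4, "song"=4, "arise"=5, "favorite"=8
Sum = 32, Count = 6
Average = 32/6 = 5.33
= avg=5.33, min=4, max=8


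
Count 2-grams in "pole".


Word: "pole" (length 4)
Number of 2-grams = length - 2 + 1 = 4 - 2 + 1
= 3


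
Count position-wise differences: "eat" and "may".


Comparing character by character (same length = 3):
  Pos 0: 'e' vs 'm' !=
  Pos 1: 'a' vs 'a' =
  Pos 2: 't' vs 'y' !=
Hamming distance = 2


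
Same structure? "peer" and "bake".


Pattern of "peer": [0, 1, 1, 2]
Pattern of "bake": [0, 1, 2, 3]
Patterns do not match
Same pattern = No


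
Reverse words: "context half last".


Original: "context half last"
Words (1..n): context | half | last
Reversed (n..1): last | half | context
Result = "last half context"


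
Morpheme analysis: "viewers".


Word: "viewers"
Morphemes: view + -er + -s
Each morpheme carries meaning
= 3 morphemes


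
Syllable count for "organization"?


Word: "organization"
Syllable breakdown: or-gan-i-za-tion
Counting: 5 parts
= 5 syllables


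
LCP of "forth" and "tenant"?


Word 1: "forth"
Word 2: "tenant"
Comparing from start:
  Pos 0: 'f' != 't' (stop)
LCP = "" (length 0)


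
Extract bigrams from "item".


Word: "item" (length 4)
Number of bigrams = 4 - 2 + 1 = 3
  Position 0: "it"
  Position 1: "te"
  Position 2: "em"
Bigrams = "it", "te", "em"


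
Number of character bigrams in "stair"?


Word: "stair" (length 5)
Number of 2-grams = length - 2 + 1 = 5 - 2 + 1
= 4


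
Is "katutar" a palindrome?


Word: "katutar"
Reversed: "ratutak"
Forward == Backward? katutar != ratutak
Palindrome = No


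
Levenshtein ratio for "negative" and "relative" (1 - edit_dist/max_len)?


Word 1: "negative" (length 8)
Word 2: "relative" (length 8)
One optimal edit sequence:
  1. substitute 'n' -> 'r'  (+1)
  2. keep 'e'
  3. substitute 'g' -> 'l'  (+1)
  4. keep 'a'
  5. keep 't'
  6. keep 'i'
  7. keep 'v'
  8. keep 'e'
Edit distance = 2
Max length = max(8, 8) = 8
Similarity = 1 - 2/8
= 0.7500


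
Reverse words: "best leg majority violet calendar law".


Original: "best leg majority violet calendar law"
Words (1..n): best | leg | majority | violet | calendar | law
Reversed (n..1): law | calendar | violet | majority | leg | best
Result = "law calendar violet majority leg best"


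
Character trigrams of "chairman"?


Word: "chairman" (length 8)
Number of trigrams = 8 - 3 + 1 = 6
  Position 0: "cha"
  Position 1: "hai"
  Position 2: "air"
  Position 3: "irm"
  Position 4: "rma"
  Position 5: "man"
Trigrams = "cha", "hai", "air", "irm", "rma", "man"


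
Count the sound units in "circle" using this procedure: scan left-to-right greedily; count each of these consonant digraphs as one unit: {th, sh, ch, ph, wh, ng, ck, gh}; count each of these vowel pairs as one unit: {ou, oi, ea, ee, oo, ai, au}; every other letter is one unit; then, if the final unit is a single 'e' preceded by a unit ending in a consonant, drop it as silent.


Word: "circle" (6 letters)
Left-to-right scan:
  1. 'c' (letter)
  2. 'i' (letter)
  3. 'r' (letter)
  4. 'c' (letter)
  5. 'l' (letter)
  6. 'e' (letter)
Units from scan: 6
Final unit is 'e' after a consonant -> drop as silent (-1)
Sound units = 5 units


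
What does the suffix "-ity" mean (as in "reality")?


Suffix: -ity
Example: reality = real + -ity
Meaning = quality of


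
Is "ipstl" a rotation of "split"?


Word: "split", Candidate: "ipstl"
Method: check if candidate is substring of word+word
"splitsplit" contains "ipstl"? No
Is rotation = No


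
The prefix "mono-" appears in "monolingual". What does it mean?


Prefix: mono-
Example: monolingual (mono- + lingual)
Meaning = one


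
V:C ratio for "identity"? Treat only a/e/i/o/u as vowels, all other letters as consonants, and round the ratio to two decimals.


Word: "identity"
Vowels (a,e,i,o,u): 3
Consonants: 5
Ratio = 3/5
= 0.60


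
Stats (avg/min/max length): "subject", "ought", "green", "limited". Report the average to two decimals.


Lengths: "subject"=7, "ought"=5, "green"=5, "limited"=7
Sum = 24, Count = 4
Average = 24/4 = 6.00
= avg=6.00, min=5, max=7


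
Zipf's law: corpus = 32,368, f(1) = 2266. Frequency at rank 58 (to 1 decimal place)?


Zipf's law: f(r) = f(1) / r
f(1) = 2266
f(58) = 2266 / 58
= 39.1 occurrences


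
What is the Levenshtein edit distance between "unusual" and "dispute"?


Word 1: "unusual" (length 7)
Word 2: "dispute" (length 7)
One optimal edit sequence (insert/delete/substitute each cost 1):
  1. substitute 'u' -> 'd'  (+1)
  2. substitute 'n' -> 'i'  (+1)
  3. substitute 'u' -> 's'  (+1)
  4. substitute 's' -> 'p'  (+1)
  5. keep 'u'
  6. substitute 'a' -> 't'  (+1)
  7. substitute 'l' -> 'e'  (+1)
Total edit operations: 6
Edit distance = 6


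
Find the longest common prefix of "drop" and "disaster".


Word 1: "drop"
Word 2: "disaster"
Comparing from start:
  Pos 0: 'd' == 'd'
  Pos 1: 'r' != 'i' (stop)
LCP = "d" (length 1)


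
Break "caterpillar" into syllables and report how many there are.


Word: "caterpillar"
Syllable breakdown: cat | er | pil | lar
Counting: 4 parts
= 4 syllables


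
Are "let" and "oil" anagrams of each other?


Word 1: "let" → sorted: elt
Word 2: "oil" → sorted: ilo
Same letters? elt != ilo
Anagram = No


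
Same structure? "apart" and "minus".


Pattern of "apart": [0, 1, 0, 2, 3]
Pattern of "minus": [0, 1, 2, 3, 4]
Patterns do not match
Same pattern = No


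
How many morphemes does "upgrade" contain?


Word: "upgrade"
Morphemes: up- / grade
Each morpheme carries meaning
= 2 morphemes


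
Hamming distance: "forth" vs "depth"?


Comparing character by character (same length = 5):
  Pos 0: 'f' vs 'd' !=
  Pos 1: 'o' vs 'e' !=
  Pos 2: 'r' vs 'p' !=
  Pos 3: 't' vs 't' =
  Pos 4: 'h' vs 'h' =
Hamming distance = 3


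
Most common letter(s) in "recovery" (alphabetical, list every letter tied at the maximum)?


Word: "recovery"
Letter counts:
  'c': 1
  'e': 2
  'o': 1
  'r': 2
  'v': 1
  'y': 1
Maximum count = 2
Most frequent = 'e', 'r' (2 times each)


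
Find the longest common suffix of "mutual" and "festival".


Word 1: "mutual"
Word 2: "festival"
Comparing from end:
  Pos -1: 'l' == 'l'
  Pos -2: 'a' == 'a'
  Pos -3: 'u' != 'v' (stop)
LCS = "al" (length 2)


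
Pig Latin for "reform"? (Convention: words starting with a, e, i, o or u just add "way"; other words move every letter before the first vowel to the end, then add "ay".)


Word: "reform"
Starts with consonant(s) → move to end, add 'ay'
Consonant cluster: "r"
Pig Latin = "eformray"


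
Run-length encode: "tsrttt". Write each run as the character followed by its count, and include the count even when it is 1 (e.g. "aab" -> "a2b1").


String: "tsrttt"
Scanning for consecutive runs:
  't' x 1
  's' x 1
  'r' x 1
  't' x 3
RLE = "t1s1r1t3"


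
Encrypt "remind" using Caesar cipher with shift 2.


Word: "remind"
Shift: 2
Each letter → (letter + shift) mod 26:
  'r' (17) + 2 = 19 → 't'
  'e' (4) + 2 = 6 → 'g'
  'm' (12) + 2 = 14 → 'o'
  'i' (8) + 2 = 10 → 'k'
  'n' (13) + 2 = 15 → 'p'
  'd' (3) + 2 = 5 → 'f'
Result = "tgokpf"


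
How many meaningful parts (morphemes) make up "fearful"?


Word: "fearful"
Morphemes: fear / -ful
Each morpheme carries meaning
= 2 morphemes


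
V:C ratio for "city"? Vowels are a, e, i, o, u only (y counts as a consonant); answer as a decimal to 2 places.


Word: "city"
Vowels (a,e,i,o,u): 1
Consonants: 3
Ratio = 1/3
= 0.33


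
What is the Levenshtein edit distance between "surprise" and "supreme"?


Word 1: "surprise" (length 8)
Word 2: "supreme" (length 7)
One optimal edit sequence (insert/delete/substitute each cost 1):
  1. keep 's'
  2. keep 'u'
  3. delete 'r'  (+1)
  4. keep 'p'
  5. keep 'r'
  6. substitute 'i' -> 'e'  (+1)
  7. substitute 's' -> 'm'  (+1)
  8. keep 'e'
Total edit operations: 3
Edit distance = 3


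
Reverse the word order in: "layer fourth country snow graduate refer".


Original: "layer fourth country snow graduate refer"
Words (1..n): layer | fourth | country | snow | graduate | refer
Reversed (n..1): refer | graduate | snow | country | fourth | layer
Result = "refer graduate snow country fourth layer"


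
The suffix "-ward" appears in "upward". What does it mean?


Suffix: -ward
Example: upward = up + -ward
Meaning = in the direction of


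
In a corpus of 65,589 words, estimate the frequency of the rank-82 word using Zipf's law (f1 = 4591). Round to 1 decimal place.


Zipf's law: f(r) = f(1) / r
f(1) = 4591
f(82) = 4591 / 82
= 56.0 occurrences


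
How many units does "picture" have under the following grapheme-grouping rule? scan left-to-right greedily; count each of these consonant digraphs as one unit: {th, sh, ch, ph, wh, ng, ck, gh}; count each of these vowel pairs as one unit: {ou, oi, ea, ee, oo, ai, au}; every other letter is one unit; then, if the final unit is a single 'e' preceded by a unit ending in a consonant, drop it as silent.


Word: "picture" (7 letters)
Left-to-right scan:
  (1) 'p' (letter)
  (2) 'i' (letter)
  (3) 'c' (letter)
  (4) 't' (letter)
  (5) 'u' (letter)
  (6) 'r' (letter)
  (7) 'e' (letter)
Units from scan: 7
Final unit is 'e' after a consonant -> drop as silent (-1)
Sound units = 6 units


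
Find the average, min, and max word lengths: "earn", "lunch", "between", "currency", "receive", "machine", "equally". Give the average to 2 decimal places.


Lengths: "earn"=4, "lunch"=5, "between"=7, "currency"=8, "receive"=7, "machine"=7, "equally"=7
Sum = 45, Count = 7
Average = 45/7 = 6.43
= avg=6.43, min=4, max=8


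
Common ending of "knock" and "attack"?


Word 1: "knock"
Word 2: "attack"
Comparing from end:
  Pos -1: 'k' == 'k'
  Pos -2: 'c' == 'c'
  Pos -3: 'o' != 'a' (stop)
LCS = "ck" (length 2)


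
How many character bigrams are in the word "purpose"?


Word: "purpose" (length 7)
Number of 2-grams = length - 2 + 1 = 7 - 2 + 1
= 6


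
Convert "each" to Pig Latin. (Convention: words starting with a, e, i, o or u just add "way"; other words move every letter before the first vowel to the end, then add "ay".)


Word: "each"
Starts with vowel → add 'way'
Pig Latin = "eachway"


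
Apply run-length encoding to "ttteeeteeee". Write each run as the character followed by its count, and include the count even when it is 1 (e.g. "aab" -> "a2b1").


String: "ttteeeteeee"
Scanning for consecutive runs:
  't' x 3
  'e' x 3
  't' x 1
  'e' x 4
RLE = "t3e3t1e4"


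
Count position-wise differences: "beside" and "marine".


Comparing character by character (same length = 6):
  Pos 0: 'b' vs 'm' !=
  Pos 1: 'e' vs 'a' !=
  Pos 2: 's' vs 'r' !=
  Pos 3: 'i' vs 'i' =
  Pos 4: 'd' vs 'n' !=
  Pos 5: 'e' vs 'e' =
Hamming distance = 4


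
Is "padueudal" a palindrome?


Word: "padueudal"
Reversed: "ladueudap"
Forward == Backward? padueudal != ladueudap
Palindrome = No


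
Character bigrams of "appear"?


Word: "appear" (length 6)
Number of bigrams = 6 - 2 + 1 = 5
  Position 0: "ap"
  Position 1: "pp"
  Position 2: "pe"
  Position 3: "ea"
  Position 4: "ar"
Bigrams = "ap", "pp", "pe", "ea", "ar"


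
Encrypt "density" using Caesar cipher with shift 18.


Word: "density"
Shift: 18
Each letter → (letter + shift) mod 26:
  'd' (3) + 18 = 21 → 'v'
  'e' (4) + 18 = 22 → 'w'
  'n' (13) + 18 = 5 → 'f'
  's' (18) + 18 = 10 → 'k'
  'i' (8) + 18 = 0 → 'a'
  't' (19) + 18 = 11 → 'l'
  'y' (24) + 18 = 16 → 'q'
Result = "vwfkalq"


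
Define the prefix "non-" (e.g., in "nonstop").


Prefix: non-
Example: nonstop = non- + stop
Meaning = not


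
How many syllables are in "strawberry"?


Word: "strawberry"
Syllable breakdown: straw / ber / ry
Counting: 3 parts
= 3 syllables


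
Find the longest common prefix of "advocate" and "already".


Word 1: "advocate"
Word 2: "already"
Comparing from start:
  Pos 0: 'a' == 'a'
  Pos 1: 'd' != 'l' (stop)
LCP = "a" (length 1)


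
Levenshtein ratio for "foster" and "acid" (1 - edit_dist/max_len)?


Word 1: "foster" (length 6)
Word 2: "acid" (length 4)
One optimal edit sequence:
  1. delete 'f'  (+1)
  2. delete 'o'  (+1)
  3. substitute 's' -> 'a'  (+1)
  4. substitute 't' -> 'c'  (+1)
  5. substitute 'e' -> 'i'  (+1)
  6. substitute 'r' -> 'd'  (+1)
Edit distance = 6
Max length = max(6, 4) = 6
Similarity = 1 - 6/6
= 0.0000


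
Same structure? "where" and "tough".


Pattern of "where": [0, 1, 2, 3, 2]
Pattern of "tough": [0, 1, 2, 3, 4]
Patterns do not match
Same pattern = No


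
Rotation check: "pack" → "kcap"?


Word: "pack", Candidate: "kcap"
Method: check if candidate is substring of word+word
"packpack" contains "kcap"? No
Is rotation = No


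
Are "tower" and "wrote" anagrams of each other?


Word 1: "tower" → sorted: eortw
Word 2: "wrote" → sorted: eortw
Same letters? eortw == eortw
Anagram = Yes


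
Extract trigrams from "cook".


Word: "cook" (length 4)
Number of trigrams = 4 - 3 + 1 = 2
  Position 0: "coo"
  Position 1: "ook"
Trigrams = "coo", "ook"


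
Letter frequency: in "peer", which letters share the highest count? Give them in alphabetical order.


Word: "peer"
Letter counts:
  'e': 2
  'p': 1
  'r': 1
Maximum count = 2
Most frequent = 'e' (2 times each)


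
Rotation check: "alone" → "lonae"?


Word: "alone", Candidate: "lonae"
Method: check if candidate is substring of word+word
"alonealone" contains "lonae"? No
Is rotation = No


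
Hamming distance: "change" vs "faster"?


Comparing character by character (same length = 6):
  Pos 0: 'c' vs 'f' !=
  Pos 1: 'h' vs 'a' !=
  Pos 2: 'a' vs 's' !=
  Pos 3: 'n' vs 't' !=
  Pos 4: 'g' vs 'e' !=
  Pos 5: 'e' vs 'r' !=
Hamming distance = 6


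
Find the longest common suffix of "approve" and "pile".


Word 1: "approve"
Word 2: "pile"
Comparing from end:
  Pos -1: 'e' == 'e'
  Pos -2: 'v' != 'l' (stop)
LCS = "e" (length 1)


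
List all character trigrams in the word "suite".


Word: "suite" (length 5)
Number of trigrams = 5 - 3 + 1 = 3
  Position 0: "sui"
  Position 1: "uit"
  Position 2: "ite"
Trigrams = "sui", "uit", "ite"


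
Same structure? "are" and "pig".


Pattern of "are": [0, 1, 2]
Pattern of "pig": [0, 1, 2]
Patterns match
Same pattern = Yes


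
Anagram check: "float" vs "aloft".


Word 1: "float" → sorted: aflot
Word 2: "aloft" → sorted: aflot
Same letters? aflot == aflot
Anagram = Yes


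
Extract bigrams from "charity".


Word: "charity" (length 7)
Number of bigrams = 7 - 2 + 1 = 6
  Position 0: "ch"
  Position 1: "ha"
  Position 2: "ar"
  Position 3: "ri"
  Position 4: "it"
  Position 5: "ty"
Bigrams = "ch", "ha", "ar", "ri", "it", "ty"


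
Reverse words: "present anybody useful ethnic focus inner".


Original: "present anybody useful ethnic focus inner"
Words (1..n): present | anybody | useful | ethnic | focus | inner
Reversed (n..1): inner | focus | ethnic | useful | anybody | present
Result = "inner focus ethnic useful anybody present"


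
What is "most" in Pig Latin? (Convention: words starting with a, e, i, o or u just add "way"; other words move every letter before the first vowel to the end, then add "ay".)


Word: "most"
Starts with consonant(s) → move to end, add 'ay'
Consonant cluster: "m"
Pig Latin = "ostmay"


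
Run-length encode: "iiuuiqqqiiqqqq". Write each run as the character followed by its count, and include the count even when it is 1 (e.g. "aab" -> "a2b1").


String: "iiuuiqqqiiqqqq"
Scanning for consecutive runs:
  'i' x 2
  'u' x 2
  'i' x 1
  'q' x 3
  'i' x 2
  'q' x 4
RLE = "i2u2i1q3i2q4"


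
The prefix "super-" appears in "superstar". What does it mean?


Prefix: super-
Example: superstar (super- + star)
Meaning = above / beyond


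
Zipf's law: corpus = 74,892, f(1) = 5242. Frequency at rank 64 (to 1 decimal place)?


Zipf's law: f(r) = f(1) / r
f(1) = 5242
f(64) = 5242 / 64
= 81.9 occurrences


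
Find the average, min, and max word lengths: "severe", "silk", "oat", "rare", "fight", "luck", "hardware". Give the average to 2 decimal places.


Lengths: "severe"=6, "silk"=4, "oat"=3, "rare"=4, "fight"=5, "luck"=4, "hardware"=8
Sum = 34, Count = 7
Average = 34/7 = 4.86
= avg=4.86, min=3, max=8


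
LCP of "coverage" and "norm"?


Word 1: "coverage"
Word 2: "norm"
Comparing from start:
  Pos 0: 'c' != 'n' (stop)
LCP = "" (length 0)


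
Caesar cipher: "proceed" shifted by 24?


Word: "proceed"
Shift: 24
Each letter → (letter + shift) mod 26:
  'p' (15) + 24 = 13 → 'n'
  'r' (17) + 24 = 15 → 'p'
  'o' (14) + 24 = 12 → 'm'
  'c' (2) + 24 = 0 → 'a'
  'e' (4) + 24 = 2 → 'c'
  'e' (4) + 24 = 2 → 'c'
  'd' (3) + 24 = 1 → 'b'
Result = "npmaccb"


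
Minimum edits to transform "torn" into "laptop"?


Word 1: "torn" (length 4)
Word 2: "laptop" (length 6)
One optimal edit sequence (insert/delete/substitute each cost 1):
  1. insert 'l'  (+1)
  2. insert 'a'  (+1)
  3. insert 'p'  (+1)
  4. keep 't'
  5. keep 'o'
  6. delete 'r'  (+1)
  7. substitute 'n' -> 'p'  (+1)
Total edit operations: 5
Edit distance = 5


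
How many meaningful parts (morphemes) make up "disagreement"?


Word: "disagreement"
Morphemes: dis- | agree | -ment
Each morpheme carries meaning
= 3 morphemes


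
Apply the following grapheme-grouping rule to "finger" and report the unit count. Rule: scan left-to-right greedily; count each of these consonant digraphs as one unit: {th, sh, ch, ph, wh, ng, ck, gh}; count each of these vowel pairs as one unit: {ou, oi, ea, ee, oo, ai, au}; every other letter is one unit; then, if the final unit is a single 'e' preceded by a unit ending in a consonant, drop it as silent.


Word: "finger" (6 letters)
Left-to-right scan:
  [1] 'f' (letter)
  [2] 'i' (letter)
  [3] 'ng' (digraph)
  [4] 'e' (letter)
  [5] 'r' (letter)
Units from scan: 5
Sound units = 5 units


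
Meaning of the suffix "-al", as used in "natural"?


Suffix: -al
Example: natural = nature + -al, with a spelling change
Meaning = relating to


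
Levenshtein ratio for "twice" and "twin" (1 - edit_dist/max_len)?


Word 1: "twice" (length 5)
Word 2: "twin" (length 4)
One optimal edit sequence:
  1. keep 't'
  2. keep 'w'
  3. keep 'i'
  4. delete 'c'  (+1)
  5. substitute 'e' -> 'n'  (+1)
Edit distance = 2
Max length = max(5, 4) = 5
Similarity = 1 - 2/5
= 0.6000


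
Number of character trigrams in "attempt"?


Word: "attempt" (length 7)
Number of 3-grams = length - 3 + 1 = 7 - 3 + 1
= 5
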